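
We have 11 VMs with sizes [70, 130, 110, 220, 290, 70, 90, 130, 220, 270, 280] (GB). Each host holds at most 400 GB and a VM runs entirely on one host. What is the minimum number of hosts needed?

Total = 290 + 280 + 270 + 220 + 220 + 130 + 130 + 110 + 90 + 70 + 70 = 1880 GB.
Lower bound: ⌈1880/400⌉ = 5 hosts.
A packing using 5 hosts:
  host 1: 290 + 110 = 400
  host 2: 280 + 90 = 370
  host 3: 270 + 130 = 400
  host 4: 220 + 130 = 350
  host 5: 220 + 70 + 70 = 360
This matches the lower bound, so 5 is optimal.

5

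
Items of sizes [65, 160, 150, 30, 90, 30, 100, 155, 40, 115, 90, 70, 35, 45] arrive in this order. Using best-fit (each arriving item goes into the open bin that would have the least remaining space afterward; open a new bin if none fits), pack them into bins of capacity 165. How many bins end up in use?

8

  65 → bin 1 (new)  [load 65/165]
  160 → bin 2 (new)  [load 160/165]
  150 → bin 3 (new)  [load 150/165]
  30 → bin 1  [load 95/165]
  90 → bin 4 (new)  [load 90/165]
  30 → bin 1  [load 125/165]
  100 → bin 5 (new)  [load 100/165]
  155 → bin 6 (new)  [load 155/165]
  40 → bin 1  [load 165/165]
  115 → bin 7 (new)  [load 115/165]
  90 → bin 8 (new)  [load 90/165]
  70 → bin 4  [load 160/165]
  35 → bin 7  [load 150/165]
  45 → bin 5  [load 145/165]
8 bins opened.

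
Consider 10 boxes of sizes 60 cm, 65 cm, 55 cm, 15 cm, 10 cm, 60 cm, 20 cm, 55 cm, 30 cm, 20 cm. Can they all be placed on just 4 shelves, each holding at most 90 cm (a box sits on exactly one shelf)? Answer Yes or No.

Total = 390 cm; ⌈390/90⌉ = 5.
At least 5 shelves are required, but only 4 are allowed.

No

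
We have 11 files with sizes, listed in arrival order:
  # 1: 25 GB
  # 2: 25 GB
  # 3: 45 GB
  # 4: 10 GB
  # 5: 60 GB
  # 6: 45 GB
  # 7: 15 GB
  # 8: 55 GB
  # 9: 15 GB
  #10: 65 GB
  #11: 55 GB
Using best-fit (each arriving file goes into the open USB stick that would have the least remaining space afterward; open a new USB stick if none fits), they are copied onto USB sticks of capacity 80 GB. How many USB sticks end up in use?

  25 → USB stick 1 (new)  [load 25/80]
  25 → USB stick 1  [load 50/80]
  45 → USB stick 2 (new)  [load 45/80]
  10 → USB stick 1  [load 60/80]
  60 → USB stick 3 (new)  [load 60/80]
  45 → USB stick 4 (new)  [load 45/80]
  15 → USB stick 1  [load 75/80]
  55 → USB stick 5 (new)  [load 55/80]
  15 → USB stick 3  [load 75/80]
  65 → USB stick 6 (new)  [load 65/80]
  55 → USB stick 7 (new)  [load 55/80]
7 USB sticks opened.

7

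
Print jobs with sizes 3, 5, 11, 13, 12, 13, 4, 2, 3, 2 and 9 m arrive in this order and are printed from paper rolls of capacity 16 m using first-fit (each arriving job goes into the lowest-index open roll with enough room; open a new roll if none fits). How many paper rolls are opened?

6

  3 → roll 1 (new)  [load 3/16]
  5 → roll 1  [load 8/16]
  11 → roll 2 (new)  [load 11/16]
  13 → roll 3 (new)  [load 13/16]
  12 → roll 4 (new)  [load 12/16]
  13 → roll 5 (new)  [load 13/16]
  4 → roll 1  [load 12/16]
  2 → roll 1  [load 14/16]
  3 → roll 2  [load 14/16]
  2 → roll 1  [load 16/16]
  9 → roll 6 (new)  [load 9/16]
6 paper rolls opened.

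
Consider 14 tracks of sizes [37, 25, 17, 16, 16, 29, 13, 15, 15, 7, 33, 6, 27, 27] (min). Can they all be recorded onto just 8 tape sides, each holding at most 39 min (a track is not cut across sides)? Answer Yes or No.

No

Total = 283 min; ⌈283/39⌉ = 8.
The bound of 8 does not rule out 8, but exhaustive search shows no assignment into 8 tape sides of capacity 39 min exists — the minimum is 9.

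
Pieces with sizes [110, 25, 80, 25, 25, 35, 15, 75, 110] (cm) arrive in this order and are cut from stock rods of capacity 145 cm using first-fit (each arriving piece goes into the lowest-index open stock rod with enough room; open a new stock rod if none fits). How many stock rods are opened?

  110 → stock rod 1 (new)  [load 110/145]
  25 → stock rod 1  [load 135/145]
  80 → stock rod 2 (new)  [load 80/145]
  25 → stock rod 2  [load 105/145]
  25 → stock rod 2  [load 130/145]
  35 → stock rod 3 (new)  [load 35/145]
  15 → stock rod 2  [load 145/145]
  75 → stock rod 3  [load 110/145]
  110 → stock rod 4 (new)  [load 110/145]
4 stock rods opened.

4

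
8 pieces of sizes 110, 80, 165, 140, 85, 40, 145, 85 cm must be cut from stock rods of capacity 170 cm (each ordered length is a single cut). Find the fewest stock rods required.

Total = 165 + 145 + 140 + 110 + 85 + 85 + 80 + 40 = 850 cm.
Lower bound: ⌈850/170⌉ = 5 stock rods.
A packing using 6 stock rods:
  stock rod 1: 165 = 165
  stock rod 2: 145 = 145
  stock rod 3: 140 = 140
  stock rod 4: 110 + 40 = 150
  stock rod 5: 85 + 85 = 170
  stock rod 6: 80 = 80
No arrangement into 5 stock rods stays within capacity, so 6 is optimal.

6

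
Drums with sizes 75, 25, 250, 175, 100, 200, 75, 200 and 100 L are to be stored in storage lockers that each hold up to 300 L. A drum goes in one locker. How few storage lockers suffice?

5

Total = 250 + 200 + 200 + 175 + 100 + 100 + 75 + 75 + 25 = 1200 L.
Lower bound: ⌈1200/300⌉ = 4 storage lockers.
A packing using 5 storage lockers:
  locker 1: 250 + 25 = 275
  locker 2: 200 + 100 = 300
  locker 3: 200 + 100 = 300
  locker 4: 175 + 75 = 250
  locker 5: 75 = 75
No arrangement into 4 storage lockers stays within capacity, so 5 is optimal.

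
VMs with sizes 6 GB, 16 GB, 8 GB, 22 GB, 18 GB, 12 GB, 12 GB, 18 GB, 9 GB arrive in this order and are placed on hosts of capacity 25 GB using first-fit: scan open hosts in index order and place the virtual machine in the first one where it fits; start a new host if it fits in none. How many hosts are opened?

6

  6 → host 1 (new)  [load 6/25]
  16 → host 1  [load 22/25]
  8 → host 2 (new)  [load 8/25]
  22 → host 3 (new)  [load 22/25]
  18 → host 4 (new)  [load 18/25]
  12 → host 2  [load 20/25]
  12 → host 5 (new)  [load 12/25]
  18 → host 6 (new)  [load 18/25]
  9 → host 5  [load 21/25]
6 hosts opened.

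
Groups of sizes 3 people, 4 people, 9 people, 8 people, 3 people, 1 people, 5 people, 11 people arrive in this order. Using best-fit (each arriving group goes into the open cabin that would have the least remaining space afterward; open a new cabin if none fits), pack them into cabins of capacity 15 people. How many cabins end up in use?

4

  3 → cabin 1 (new)  [load 3/15]
  4 → cabin 1  [load 7/15]
  9 → cabin 2 (new)  [load 9/15]
  8 → cabin 1  [load 15/15]
  3 → cabin 2  [load 12/15]
  1 → cabin 2  [load 13/15]
  5 → cabin 3 (new)  [load 5/15]
  11 → cabin 4 (new)  [load 11/15]
4 cabins opened.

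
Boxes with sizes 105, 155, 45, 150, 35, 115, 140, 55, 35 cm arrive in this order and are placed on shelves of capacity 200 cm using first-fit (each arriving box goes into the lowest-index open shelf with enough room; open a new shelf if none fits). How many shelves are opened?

5

  105 → shelf 1 (new)  [load 105/200]
  155 → shelf 2 (new)  [load 155/200]
  45 → shelf 1  [load 150/200]
  150 → shelf 3 (new)  [load 150/200]
  35 → shelf 1  [load 185/200]
  115 → shelf 4 (new)  [load 115/200]
  140 → shelf 5 (new)  [load 140/200]
  55 → shelf 4  [load 170/200]
  35 → shelf 2  [load 190/200]
5 shelves opened.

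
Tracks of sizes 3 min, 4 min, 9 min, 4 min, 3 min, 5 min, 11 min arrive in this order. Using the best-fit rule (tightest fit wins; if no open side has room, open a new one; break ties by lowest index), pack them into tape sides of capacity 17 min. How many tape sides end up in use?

3

  3 → side 1 (new)  [load 3/17]
  4 → side 1  [load 7/17]
  9 → side 1  [load 16/17]
  4 → side 2 (new)  [load 4/17]
  3 → side 2  [load 7/17]
  5 → side 2  [load 12/17]
  11 → side 3 (new)  [load 11/17]
3 tape sides opened.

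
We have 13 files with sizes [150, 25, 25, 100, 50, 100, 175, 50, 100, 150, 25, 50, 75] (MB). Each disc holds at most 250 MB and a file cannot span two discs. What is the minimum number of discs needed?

5

Total = 175 + 150 + 150 + 100 + 100 + 100 + 75 + 50 + 50 + 50 + 25 + 25 + 25 = 1075 MB.
Lower bound: ⌈1075/250⌉ = 5 discs.
A packing using 5 discs:
  disc 1: 175 + 75 = 250
  disc 2: 150 + 100 = 250
  disc 3: 150 + 100 = 250
  disc 4: 100 + 50 + 50 + 50 = 250
  disc 5: 25 + 25 + 25 = 75
This matches the lower bound, so 5 is optimal.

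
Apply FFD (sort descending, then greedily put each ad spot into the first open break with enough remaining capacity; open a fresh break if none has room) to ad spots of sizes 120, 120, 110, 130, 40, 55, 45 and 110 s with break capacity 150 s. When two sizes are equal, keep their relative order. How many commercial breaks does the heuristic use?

Sorted descending: 130, 120, 120, 110, 110, 55, 45, 40.
  130 → break 1 (new)  [load 130/150]
  120 → break 2 (new)  [load 120/150]
  120 → break 3 (new)  [load 120/150]
  110 → break 4 (new)  [load 110/150]
  110 → break 5 (new)  [load 110/150]
  55 → break 6 (new)  [load 55/150]
  45 → break 6  [load 100/150]
  40 → break 4  [load 150/150]
6 commercial breaks opened.

6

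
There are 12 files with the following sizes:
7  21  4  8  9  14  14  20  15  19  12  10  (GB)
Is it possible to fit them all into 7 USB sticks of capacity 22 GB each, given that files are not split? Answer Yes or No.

No

Total = 153 GB; ⌈153/22⌉ = 7.
The bound of 7 does not rule out 7, but exhaustive search shows no assignment into 7 USB sticks of capacity 22 GB exists — the minimum is 8.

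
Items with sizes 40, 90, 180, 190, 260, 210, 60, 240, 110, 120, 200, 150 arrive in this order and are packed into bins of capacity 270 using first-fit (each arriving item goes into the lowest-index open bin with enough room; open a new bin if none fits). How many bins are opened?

  40 → bin 1 (new)  [load 40/270]
  90 → bin 1  [load 130/270]
  180 → bin 2 (new)  [load 180/270]
  190 → bin 3 (new)  [load 190/270]
  260 → bin 4 (new)  [load 260/270]
  210 → bin 5 (new)  [load 210/270]
  60 → bin 1  [load 190/270]
  240 → bin 6 (new)  [load 240/270]
  110 → bin 7 (new)  [load 110/270]
  120 → bin 7  [load 230/270]
  200 → bin 8 (new)  [load 200/270]
  150 → bin 9 (new)  [load 150/270]
9 bins opened.

9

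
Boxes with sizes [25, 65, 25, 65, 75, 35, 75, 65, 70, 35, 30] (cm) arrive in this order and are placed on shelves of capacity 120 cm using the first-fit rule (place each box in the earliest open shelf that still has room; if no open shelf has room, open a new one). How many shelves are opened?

6

  25 → shelf 1 (new)  [load 25/120]
  65 → shelf 1  [load 90/120]
  25 → shelf 1  [load 115/120]
  65 → shelf 2 (new)  [load 65/120]
  75 → shelf 3 (new)  [load 75/120]
  35 → shelf 2  [load 100/120]
  75 → shelf 4 (new)  [load 75/120]
  65 → shelf 5 (new)  [load 65/120]
  70 → shelf 6 (new)  [load 70/120]
  35 → shelf 3  [load 110/120]
  30 → shelf 4  [load 105/120]
6 shelves opened.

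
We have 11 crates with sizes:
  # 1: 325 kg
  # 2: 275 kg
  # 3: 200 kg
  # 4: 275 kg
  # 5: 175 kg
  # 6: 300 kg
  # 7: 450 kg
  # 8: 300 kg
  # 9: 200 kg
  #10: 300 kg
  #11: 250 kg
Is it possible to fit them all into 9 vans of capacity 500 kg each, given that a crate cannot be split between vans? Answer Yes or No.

Yes

A valid assignment using 8 vans:
  van 1: 450 = 450
  van 2: 325 + 175 = 500
  van 3: 300 + 200 = 500
  van 4: 300 + 200 = 500
  van 5: 300 = 300
  van 6: 275 = 275
  van 7: 275 = 275
  van 8: 250 = 250
That uses only 8 ≤ 9, so 9 vans are enough.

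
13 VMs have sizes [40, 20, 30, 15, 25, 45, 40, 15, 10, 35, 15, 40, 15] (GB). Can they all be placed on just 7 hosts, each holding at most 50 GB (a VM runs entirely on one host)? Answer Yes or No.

No

Total = 345 GB; ⌈345/50⌉ = 7.
The bound of 7 does not rule out 7, but exhaustive search shows no assignment into 7 hosts of capacity 50 GB exists — the minimum is 8.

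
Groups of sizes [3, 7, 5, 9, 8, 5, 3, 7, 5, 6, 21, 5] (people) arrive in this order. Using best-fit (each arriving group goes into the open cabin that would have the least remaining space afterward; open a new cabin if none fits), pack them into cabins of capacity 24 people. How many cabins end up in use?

  3 → cabin 1 (new)  [load 3/24]
  7 → cabin 1  [load 10/24]
  5 → cabin 1  [load 15/24]
  9 → cabin 1  [load 24/24]
  8 → cabin 2 (new)  [load 8/24]
  5 → cabin 2  [load 13/24]
  3 → cabin 2  [load 16/24]
  7 → cabin 2  [load 23/24]
  5 → cabin 3 (new)  [load 5/24]
  6 → cabin 3  [load 11/24]
  21 → cabin 4 (new)  [load 21/24]
  5 → cabin 3  [load 16/24]
4 cabins opened.

4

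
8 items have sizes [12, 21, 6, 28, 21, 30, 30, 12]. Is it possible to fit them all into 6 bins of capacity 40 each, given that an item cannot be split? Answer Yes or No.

A valid assignment using 5 bins:
  bin 1: 30 + 6 = 36
  bin 2: 30 = 30
  bin 3: 28 + 12 = 40
  bin 4: 21 + 12 = 33
  bin 5: 21 = 21
That uses only 5 ≤ 6, so 6 bins are enough.

Yes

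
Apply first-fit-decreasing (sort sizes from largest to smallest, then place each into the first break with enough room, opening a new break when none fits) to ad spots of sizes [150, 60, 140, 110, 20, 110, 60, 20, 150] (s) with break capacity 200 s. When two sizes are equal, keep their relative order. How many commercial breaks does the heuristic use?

5

Sorted descending: 150, 150, 140, 110, 110, 60, 60, 20, 20.
  150 → break 1 (new)  [load 150/200]
  150 → break 2 (new)  [load 150/200]
  140 → break 3 (new)  [load 140/200]
  110 → break 4 (new)  [load 110/200]
  110 → break 5 (new)  [load 110/200]
  60 → break 3  [load 200/200]
  60 → break 4  [load 170/200]
  20 → break 1  [load 170/200]
  20 → break 1  [load 190/200]
5 commercial breaks opened.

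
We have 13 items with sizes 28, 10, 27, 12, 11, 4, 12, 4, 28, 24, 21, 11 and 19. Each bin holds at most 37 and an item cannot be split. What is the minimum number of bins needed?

Total = 28 + 28 + 27 + 24 + 21 + 19 + 12 + 12 + 11 + 11 + 10 + 4 + 4 = 211.
Lower bound: ⌈211/37⌉ = 6 bins.
A packing using 7 bins:
  bin 1: 28 + 4 + 4 = 36
  bin 2: 28 = 28
  bin 3: 27 + 10 = 37
  bin 4: 24 + 12 = 36
  bin 5: 21 + 12 = 33
  bin 6: 19 + 11 = 30
  bin 7: 11 = 11
No arrangement into 6 bins stays within capacity, so 7 is optimal.

7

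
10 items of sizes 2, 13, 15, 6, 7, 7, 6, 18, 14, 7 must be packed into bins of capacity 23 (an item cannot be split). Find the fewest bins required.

5

Total = 18 + 15 + 14 + 13 + 7 + 7 + 7 + 6 + 6 + 2 = 95.
Lower bound: ⌈95/23⌉ = 5 bins.
A packing using 5 bins:
  bin 1: 18 + 2 = 20
  bin 2: 15 + 7 = 22
  bin 3: 14 + 7 = 21
  bin 4: 13 + 7 = 20
  bin 5: 6 + 6 = 12
This matches the lower bound, so 5 is optimal.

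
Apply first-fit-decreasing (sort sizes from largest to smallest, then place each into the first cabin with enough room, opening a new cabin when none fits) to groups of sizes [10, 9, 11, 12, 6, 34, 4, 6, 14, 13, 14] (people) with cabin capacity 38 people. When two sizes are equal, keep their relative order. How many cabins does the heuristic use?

Sorted descending: 34, 14, 14, 13, 12, 11, 10, 9, 6, 6, 4.
  34 → cabin 1 (new)  [load 34/38]
  14 → cabin 2 (new)  [load 14/38]
  14 → cabin 2  [load 28/38]
  13 → cabin 3 (new)  [load 13/38]
  12 → cabin 3  [load 25/38]
  11 → cabin 3  [load 36/38]
  10 → cabin 2  [load 38/38]
  9 → cabin 4 (new)  [load 9/38]
  6 → cabin 4  [load 15/38]
  6 → cabin 4  [load 21/38]
  4 → cabin 1  [load 38/38]
4 cabins opened.

4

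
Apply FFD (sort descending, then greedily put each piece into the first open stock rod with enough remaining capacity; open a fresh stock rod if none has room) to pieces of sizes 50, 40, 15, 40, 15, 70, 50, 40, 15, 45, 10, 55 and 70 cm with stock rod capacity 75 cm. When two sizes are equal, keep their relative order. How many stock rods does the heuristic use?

Sorted descending: 70, 70, 55, 50, 50, 45, 40, 40, 40, 15, 15, 15, 10.
  70 → stock rod 1 (new)  [load 70/75]
  70 → stock rod 2 (new)  [load 70/75]
  55 → stock rod 3 (new)  [load 55/75]
  50 → stock rod 4 (new)  [load 50/75]
  50 → stock rod 5 (new)  [load 50/75]
  45 → stock rod 6 (new)  [load 45/75]
  40 → stock rod 7 (new)  [load 40/75]
  40 → stock rod 8 (new)  [load 40/75]
  40 → stock rod 9 (new)  [load 40/75]
  15 → stock rod 3  [load 70/75]
  15 → stock rod 4  [load 65/75]
  15 → stock rod 5  [load 65/75]
  10 → stock rod 4  [load 75/75]
9 stock rods opened.

9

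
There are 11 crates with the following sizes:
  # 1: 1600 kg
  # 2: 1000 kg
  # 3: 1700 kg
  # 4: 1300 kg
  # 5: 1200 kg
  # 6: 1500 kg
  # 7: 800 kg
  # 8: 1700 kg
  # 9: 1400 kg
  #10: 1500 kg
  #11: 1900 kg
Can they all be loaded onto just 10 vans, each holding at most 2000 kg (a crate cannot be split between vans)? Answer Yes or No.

Yes

A valid assignment using 10 vans:
  van 1: 1900 = 1900
  van 2: 1700 = 1700
  van 3: 1700 = 1700
  van 4: 1600 = 1600
  van 5: 1500 = 1500
  van 6: 1500 = 1500
  van 7: 1400 = 1400
  van 8: 1300 = 1300
  van 9: 1200 + 800 = 2000
  van 10: 1000 = 1000
Every load is within 2000 kg, so 10 vans suffice.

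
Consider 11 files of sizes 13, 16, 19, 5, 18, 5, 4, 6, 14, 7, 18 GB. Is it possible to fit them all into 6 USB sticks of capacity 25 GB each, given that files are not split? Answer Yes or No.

Yes

A valid assignment using 6 USB sticks:
  USB stick 1: 19 + 6 = 25
  USB stick 2: 18 + 7 = 25
  USB stick 3: 18 + 5 = 23
  USB stick 4: 16 + 5 + 4 = 25
  USB stick 5: 14 = 14
  USB stick 6: 13 = 13
Every load is within 25 GB, so 6 USB sticks suffice.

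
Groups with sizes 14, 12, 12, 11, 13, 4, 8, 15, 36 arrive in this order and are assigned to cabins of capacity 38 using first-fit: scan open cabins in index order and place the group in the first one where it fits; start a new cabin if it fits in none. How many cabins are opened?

4

  14 → cabin 1 (new)  [load 14/38]
  12 → cabin 1  [load 26/38]
  12 → cabin 1  [load 38/38]
  11 → cabin 2 (new)  [load 11/38]
  13 → cabin 2  [load 24/38]
  4 → cabin 2  [load 28/38]
  8 → cabin 2  [load 36/38]
  15 → cabin 3 (new)  [load 15/38]
  36 → cabin 4 (new)  [load 36/38]
4 cabins opened.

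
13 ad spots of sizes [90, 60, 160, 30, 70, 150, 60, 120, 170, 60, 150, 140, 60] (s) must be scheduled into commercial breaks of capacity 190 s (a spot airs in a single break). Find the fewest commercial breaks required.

Total = 170 + 160 + 150 + 150 + 140 + 120 + 90 + 70 + 60 + 60 + 60 + 60 + 30 = 1320 s.
Lower bound: ⌈1320/190⌉ = 7 commercial breaks.
A packing using 8 commercial breaks:
  break 1: 170 = 170
  break 2: 160 + 30 = 190
  break 3: 150 = 150
  break 4: 150 = 150
  break 5: 140 = 140
  break 6: 120 + 70 = 190
  break 7: 90 + 60 = 150
  break 8: 60 + 60 + 60 = 180
No arrangement into 7 commercial breaks stays within capacity, so 8 is optimal.

8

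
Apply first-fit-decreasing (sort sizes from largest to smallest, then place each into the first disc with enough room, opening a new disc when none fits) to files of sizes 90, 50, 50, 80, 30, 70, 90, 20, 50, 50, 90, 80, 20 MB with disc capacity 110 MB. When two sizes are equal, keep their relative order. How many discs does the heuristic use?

Sorted descending: 90, 90, 90, 80, 80, 70, 50, 50, 50, 50, 30, 20, 20.
  90 → disc 1 (new)  [load 90/110]
  90 → disc 2 (new)  [load 90/110]
  90 → disc 3 (new)  [load 90/110]
  80 → disc 4 (new)  [load 80/110]
  80 → disc 5 (new)  [load 80/110]
  70 → disc 6 (new)  [load 70/110]
  50 → disc 7 (new)  [load 50/110]
  50 → disc 7  [load 100/110]
  50 → disc 8 (new)  [load 50/110]
  50 → disc 8  [load 100/110]
  30 → disc 4  [load 110/110]
  20 → disc 1  [load 110/110]
  20 → disc 2  [load 110/110]
8 discs opened.

8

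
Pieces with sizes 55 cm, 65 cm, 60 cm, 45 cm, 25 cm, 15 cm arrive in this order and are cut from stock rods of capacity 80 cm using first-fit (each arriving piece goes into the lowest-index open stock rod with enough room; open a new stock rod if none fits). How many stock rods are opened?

4

  55 → stock rod 1 (new)  [load 55/80]
  65 → stock rod 2 (new)  [load 65/80]
  60 → stock rod 3 (new)  [load 60/80]
  45 → stock rod 4 (new)  [load 45/80]
  25 → stock rod 1  [load 80/80]
  15 → stock rod 2  [load 80/80]
4 stock rods opened.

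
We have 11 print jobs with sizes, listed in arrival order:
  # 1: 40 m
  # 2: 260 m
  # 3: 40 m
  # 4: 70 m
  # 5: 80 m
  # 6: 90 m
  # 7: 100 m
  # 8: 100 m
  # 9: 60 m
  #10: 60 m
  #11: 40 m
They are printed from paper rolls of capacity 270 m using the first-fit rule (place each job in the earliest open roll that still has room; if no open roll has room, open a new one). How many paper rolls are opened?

  40 → roll 1 (new)  [load 40/270]
  260 → roll 2 (new)  [load 260/270]
  40 → roll 1  [load 80/270]
  70 → roll 1  [load 150/270]
  80 → roll 1  [load 230/270]
  90 → roll 3 (new)  [load 90/270]
  100 → roll 3  [load 190/270]
  100 → roll 4 (new)  [load 100/270]
  60 → roll 3  [load 250/270]
  60 → roll 4  [load 160/270]
  40 → roll 1  [load 270/270]
4 paper rolls opened.

4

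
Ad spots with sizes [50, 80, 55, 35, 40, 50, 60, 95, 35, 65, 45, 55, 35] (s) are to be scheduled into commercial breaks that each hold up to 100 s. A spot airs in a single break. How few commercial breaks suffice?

8

Total = 95 + 80 + 65 + 60 + 55 + 55 + 50 + 50 + 45 + 40 + 35 + 35 + 35 = 700 s.
Lower bound: ⌈700/100⌉ = 7 commercial breaks.
A packing using 8 commercial breaks:
  break 1: 95 = 95
  break 2: 80 = 80
  break 3: 65 + 35 = 100
  break 4: 60 + 40 = 100
  break 5: 55 + 45 = 100
  break 6: 55 + 35 = 90
  break 7: 50 + 50 = 100
  break 8: 35 = 35
No arrangement into 7 commercial breaks stays within capacity, so 8 is optimal.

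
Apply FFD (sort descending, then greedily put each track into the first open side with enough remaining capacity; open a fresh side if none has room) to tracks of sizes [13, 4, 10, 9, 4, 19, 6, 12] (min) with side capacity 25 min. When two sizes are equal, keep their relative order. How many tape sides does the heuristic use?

4

Sorted descending: 19, 13, 12, 10, 9, 6, 4, 4.
  19 → side 1 (new)  [load 19/25]
  13 → side 2 (new)  [load 13/25]
  12 → side 2  [load 25/25]
  10 → side 3 (new)  [load 10/25]
  9 → side 3  [load 19/25]
  6 → side 1  [load 25/25]
  4 → side 3  [load 23/25]
  4 → side 4 (new)  [load 4/25]
4 tape sides opened.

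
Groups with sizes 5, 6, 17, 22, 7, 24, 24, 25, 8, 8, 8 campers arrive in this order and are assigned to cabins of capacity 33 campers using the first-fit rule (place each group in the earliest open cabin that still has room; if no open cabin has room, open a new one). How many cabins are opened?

  5 → cabin 1 (new)  [load 5/33]
  6 → cabin 1  [load 11/33]
  17 → cabin 1  [load 28/33]
  22 → cabin 2 (new)  [load 22/33]
  7 → cabin 2  [load 29/33]
  24 → cabin 3 (new)  [load 24/33]
  24 → cabin 4 (new)  [load 24/33]
  25 → cabin 5 (new)  [load 25/33]
  8 → cabin 3  [load 32/33]
  8 → cabin 4  [load 32/33]
  8 → cabin 5  [load 33/33]
5 cabins opened.

5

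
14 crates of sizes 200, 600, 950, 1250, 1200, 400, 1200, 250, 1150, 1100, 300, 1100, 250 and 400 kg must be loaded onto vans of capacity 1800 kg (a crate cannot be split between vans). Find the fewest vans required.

Total = 1250 + 1200 + 1200 + 1150 + 1100 + 1100 + 950 + 600 + 400 + 400 + 300 + 250 + 250 + 200 = 10350 kg.
Lower bound: ⌈10350/1800⌉ = 6 vans.
Also, 7 crates each exceed 900 kg, and no two of those can share a van, so at least 7 vans are needed.
A packing using 7 vans:
  van 1: 1250 + 400 = 1650
  van 2: 1200 + 600 = 1800
  van 3: 1200 + 400 + 200 = 1800
  van 4: 1150 + 300 + 250 = 1700
  van 5: 1100 + 250 = 1350
  van 6: 1100 = 1100
  van 7: 950 = 950
This matches the lower bound, so 7 is optimal.

7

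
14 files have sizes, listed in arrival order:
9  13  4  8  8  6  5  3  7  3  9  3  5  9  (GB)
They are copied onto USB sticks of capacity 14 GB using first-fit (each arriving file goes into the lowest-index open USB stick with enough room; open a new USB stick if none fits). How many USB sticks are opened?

7

  9 → USB stick 1 (new)  [load 9/14]
  13 → USB stick 2 (new)  [load 13/14]
  4 → USB stick 1  [load 13/14]
  8 → USB stick 3 (new)  [load 8/14]
  8 → USB stick 4 (new)  [load 8/14]
  6 → USB stick 3  [load 14/14]
  5 → USB stick 4  [load 13/14]
  3 → USB stick 5 (new)  [load 3/14]
  7 → USB stick 5  [load 10/14]
  3 → USB stick 5  [load 13/14]
  9 → USB stick 6 (new)  [load 9/14]
  3 → USB stick 6  [load 12/14]
  5 → USB stick 7 (new)  [load 5/14]
  9 → USB stick 7  [load 14/14]
7 USB sticks opened.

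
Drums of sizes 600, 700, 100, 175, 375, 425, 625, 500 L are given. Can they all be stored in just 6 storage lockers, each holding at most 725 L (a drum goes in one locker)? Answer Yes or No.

Yes

A valid assignment using 6 storage lockers:
  locker 1: 700 = 700
  locker 2: 625 + 100 = 725
  locker 3: 600 = 600
  locker 4: 500 + 175 = 675
  locker 5: 425 = 425
  locker 6: 375 = 375
Every load is within 725 L, so 6 storage lockers suffice.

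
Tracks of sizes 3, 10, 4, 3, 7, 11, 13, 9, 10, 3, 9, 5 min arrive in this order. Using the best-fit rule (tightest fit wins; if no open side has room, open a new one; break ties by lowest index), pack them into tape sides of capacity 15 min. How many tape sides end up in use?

7

  3 → side 1 (new)  [load 3/15]
  10 → side 1  [load 13/15]
  4 → side 2 (new)  [load 4/15]
  3 → side 2  [load 7/15]
  7 → side 2  [load 14/15]
  11 → side 3 (new)  [load 11/15]
  13 → side 4 (new)  [load 13/15]
  9 → side 5 (new)  [load 9/15]
  10 → side 6 (new)  [load 10/15]
  3 → side 3  [load 14/15]
  9 → side 7 (new)  [load 9/15]
  5 → side 6  [load 15/15]
7 tape sides opened.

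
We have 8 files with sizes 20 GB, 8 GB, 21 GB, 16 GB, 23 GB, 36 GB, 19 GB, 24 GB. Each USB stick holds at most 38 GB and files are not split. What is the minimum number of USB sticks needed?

6

Total = 36 + 24 + 23 + 21 + 20 + 19 + 16 + 8 = 167 GB.
Lower bound: ⌈167/38⌉ = 5 USB sticks.
A packing using 6 USB sticks:
  USB stick 1: 36 = 36
  USB stick 2: 24 + 8 = 32
  USB stick 3: 23 = 23
  USB stick 4: 21 + 16 = 37
  USB stick 5: 20 = 20
  USB stick 6: 19 = 19
No arrangement into 5 USB sticks stays within capacity, so 6 is optimal.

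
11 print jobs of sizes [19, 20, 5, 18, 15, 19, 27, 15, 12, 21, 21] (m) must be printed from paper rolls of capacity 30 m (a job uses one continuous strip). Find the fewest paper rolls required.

Total = 27 + 21 + 21 + 20 + 19 + 19 + 18 + 15 + 15 + 12 + 5 = 192 m.
Lower bound: ⌈192/30⌉ = 7 paper rolls.
A packing using 8 paper rolls:
  roll 1: 27 = 27
  roll 2: 21 + 5 = 26
  roll 3: 21 = 21
  roll 4: 20 = 20
  roll 5: 19 = 19
  roll 6: 19 = 19
  roll 7: 18 + 12 = 30
  roll 8: 15 + 15 = 30
No arrangement into 7 paper rolls stays within capacity, so 8 is optimal.

8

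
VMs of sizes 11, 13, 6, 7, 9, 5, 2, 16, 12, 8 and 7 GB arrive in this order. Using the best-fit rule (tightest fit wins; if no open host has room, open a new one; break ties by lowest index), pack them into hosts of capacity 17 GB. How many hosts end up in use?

  11 → host 1 (new)  [load 11/17]
  13 → host 2 (new)  [load 13/17]
  6 → host 1  [load 17/17]
  7 → host 3 (new)  [load 7/17]
  9 → host 3  [load 16/17]
  5 → host 4 (new)  [load 5/17]
  2 → host 2  [load 15/17]
  16 → host 5 (new)  [load 16/17]
  12 → host 4  [load 17/17]
  8 → host 6 (new)  [load 8/17]
  7 → host 6  [load 15/17]
6 hosts opened.

6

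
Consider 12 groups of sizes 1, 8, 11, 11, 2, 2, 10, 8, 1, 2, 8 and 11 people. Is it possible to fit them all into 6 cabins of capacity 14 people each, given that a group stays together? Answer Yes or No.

No

Total = 75 people; ⌈75/14⌉ = 6.
7 groups each exceed half the capacity and cannot share a cabin, forcing at least 7 cabins.
At least 7 cabins are required, but only 6 are allowed.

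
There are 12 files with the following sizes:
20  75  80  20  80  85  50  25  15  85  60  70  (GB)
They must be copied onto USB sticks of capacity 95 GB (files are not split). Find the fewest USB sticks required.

Total = 85 + 85 + 80 + 80 + 75 + 70 + 60 + 50 + 25 + 20 + 20 + 15 = 665 GB.
Lower bound: ⌈665/95⌉ = 7 USB sticks.
Also, 8 files each exceed 95/2 GB, and no two of those can share a USB stick, so at least 8 USB sticks are needed.
A packing using 8 USB sticks:
  USB stick 1: 85 = 85
  USB stick 2: 85 = 85
  USB stick 3: 80 + 15 = 95
  USB stick 4: 80 = 80
  USB stick 5: 75 + 20 = 95
  USB stick 6: 70 + 25 = 95
  USB stick 7: 60 + 20 = 80
  USB stick 8: 50 = 50
This matches the lower bound, so 8 is optimal.

8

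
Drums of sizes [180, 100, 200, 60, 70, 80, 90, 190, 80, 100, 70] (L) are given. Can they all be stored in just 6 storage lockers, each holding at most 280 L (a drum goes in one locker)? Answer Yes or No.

A valid assignment using 5 storage lockers:
  locker 1: 200 + 80 = 280
  locker 2: 190 + 90 = 280
  locker 3: 180 + 100 = 280
  locker 4: 100 + 80 + 70 = 250
  locker 5: 70 + 60 = 130
That uses only 5 ≤ 6, so 6 storage lockers are enough.

Yes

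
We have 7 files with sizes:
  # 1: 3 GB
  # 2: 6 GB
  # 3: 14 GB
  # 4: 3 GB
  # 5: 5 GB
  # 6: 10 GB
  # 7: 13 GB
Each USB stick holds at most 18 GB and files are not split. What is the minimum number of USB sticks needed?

4

Total = 14 + 13 + 10 + 6 + 5 + 3 + 3 = 54 GB.
Lower bound: ⌈54/18⌉ = 3 USB sticks.
A packing using 4 USB sticks:
  USB stick 1: 14 + 3 = 17
  USB stick 2: 13 + 5 = 18
  USB stick 3: 10 + 6 = 16
  USB stick 4: 3 = 3
No arrangement into 3 USB sticks stays within capacity, so 4 is optimal.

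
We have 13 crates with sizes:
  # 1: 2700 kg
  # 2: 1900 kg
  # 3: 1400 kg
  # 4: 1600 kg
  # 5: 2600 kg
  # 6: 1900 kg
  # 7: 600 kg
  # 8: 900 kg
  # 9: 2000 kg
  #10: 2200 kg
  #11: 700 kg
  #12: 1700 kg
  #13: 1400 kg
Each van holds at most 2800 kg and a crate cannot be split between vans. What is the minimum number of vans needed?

9

Total = 2700 + 2600 + 2200 + 2000 + 1900 + 1900 + 1700 + 1600 + 1400 + 1400 + 900 + 700 + 600 = 21600 kg.
Lower bound: ⌈21600/2800⌉ = 8 vans.
A packing using 9 vans:
  van 1: 2700 = 2700
  van 2: 2600 = 2600
  van 3: 2200 + 600 = 2800
  van 4: 2000 + 700 = 2700
  van 5: 1900 + 900 = 2800
  van 6: 1900 = 1900
  van 7: 1700 = 1700
  van 8: 1600 = 1600
  van 9: 1400 + 1400 = 2800
No arrangement into 8 vans stays within capacity, so 9 is optimal.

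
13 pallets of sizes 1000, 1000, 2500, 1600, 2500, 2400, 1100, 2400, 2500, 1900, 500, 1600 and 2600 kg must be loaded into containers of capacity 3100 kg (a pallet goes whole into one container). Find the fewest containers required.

Total = 2600 + 2500 + 2500 + 2500 + 2400 + 2400 + 1900 + 1600 + 1600 + 1100 + 1000 + 1000 + 500 = 23600 kg.
Lower bound: ⌈23600/3100⌉ = 8 containers.
Also, 9 pallets each exceed 1550 kg, and no two of those can share a container, so at least 9 containers are needed.
A packing using 9 containers:
  container 1: 2600 + 500 = 3100
  container 2: 2500 = 2500
  container 3: 2500 = 2500
  container 4: 2500 = 2500
  container 5: 2400 = 2400
  container 6: 2400 = 2400
  container 7: 1900 + 1100 = 3000
  container 8: 1600 + 1000 = 2600
  container 9: 1600 + 1000 = 2600
This matches the lower bound, so 9 is optimal.

9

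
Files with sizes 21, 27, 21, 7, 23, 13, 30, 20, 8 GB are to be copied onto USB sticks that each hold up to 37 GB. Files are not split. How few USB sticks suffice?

Total = 30 + 27 + 23 + 21 + 21 + 20 + 13 + 8 + 7 = 170 GB.
Lower bound: ⌈170/37⌉ = 5 USB sticks.
Also, 6 files each exceed 37/2 GB, and no two of those can share a USB stick, so at least 6 USB sticks are needed.
A packing using 6 USB sticks:
  USB stick 1: 30 + 7 = 37
  USB stick 2: 27 + 8 = 35
  USB stick 3: 23 + 13 = 36
  USB stick 4: 21 = 21
  USB stick 5: 21 = 21
  USB stick 6: 20 = 20
This matches the lower bound, so 6 is optimal.

6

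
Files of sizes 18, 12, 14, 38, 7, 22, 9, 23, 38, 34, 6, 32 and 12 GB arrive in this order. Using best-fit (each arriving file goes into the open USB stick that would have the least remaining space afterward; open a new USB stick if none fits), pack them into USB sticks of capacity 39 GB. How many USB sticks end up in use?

8

  18 → USB stick 1 (new)  [load 18/39]
  12 → USB stick 1  [load 30/39]
  14 → USB stick 2 (new)  [load 14/39]
  38 → USB stick 3 (new)  [load 38/39]
  7 → USB stick 1  [load 37/39]
  22 → USB stick 2  [load 36/39]
  9 → USB stick 4 (new)  [load 9/39]
  23 → USB stick 4  [load 32/39]
  38 → USB stick 5 (new)  [load 38/39]
  34 → USB stick 6 (new)  [load 34/39]
  6 → USB stick 4  [load 38/39]
  32 → USB stick 7 (new)  [load 32/39]
  12 → USB stick 8 (new)  [load 12/39]
8 USB sticks opened.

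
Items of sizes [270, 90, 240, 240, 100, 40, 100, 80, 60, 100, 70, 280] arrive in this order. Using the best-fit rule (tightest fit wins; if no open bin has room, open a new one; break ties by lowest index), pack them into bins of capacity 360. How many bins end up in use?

  270 → bin 1 (new)  [load 270/360]
  90 → bin 1  [load 360/360]
  240 → bin 2 (new)  [load 240/360]
  240 → bin 3 (new)  [load 240/360]
  100 → bin 2  [load 340/360]
  40 → bin 3  [load 280/360]
  100 → bin 4 (new)  [load 100/360]
  80 → bin 3  [load 360/360]
  60 → bin 4  [load 160/360]
  100 → bin 4  [load 260/360]
  70 → bin 4  [load 330/360]
  280 → bin 5 (new)  [load 280/360]
5 bins opened.

5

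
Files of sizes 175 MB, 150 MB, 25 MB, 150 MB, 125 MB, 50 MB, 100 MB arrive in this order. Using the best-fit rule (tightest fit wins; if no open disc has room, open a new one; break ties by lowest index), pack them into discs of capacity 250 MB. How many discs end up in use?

  175 → disc 1 (new)  [load 175/250]
  150 → disc 2 (new)  [load 150/250]
  25 → disc 1  [load 200/250]
  150 → disc 3 (new)  [load 150/250]
  125 → disc 4 (new)  [load 125/250]
  50 → disc 1  [load 250/250]
  100 → disc 2  [load 250/250]
4 discs opened.

4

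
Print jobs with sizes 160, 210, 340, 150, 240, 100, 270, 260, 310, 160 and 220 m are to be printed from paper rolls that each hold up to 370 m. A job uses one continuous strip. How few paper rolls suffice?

8

Total = 340 + 310 + 270 + 260 + 240 + 220 + 210 + 160 + 160 + 150 + 100 = 2420 m.
Lower bound: ⌈2420/370⌉ = 7 paper rolls.
A packing using 8 paper rolls:
  roll 1: 340 = 340
  roll 2: 310 = 310
  roll 3: 270 + 100 = 370
  roll 4: 260 = 260
  roll 5: 240 = 240
  roll 6: 220 + 150 = 370
  roll 7: 210 + 160 = 370
  roll 8: 160 = 160
No arrangement into 7 paper rolls stays within capacity, so 8 is optimal.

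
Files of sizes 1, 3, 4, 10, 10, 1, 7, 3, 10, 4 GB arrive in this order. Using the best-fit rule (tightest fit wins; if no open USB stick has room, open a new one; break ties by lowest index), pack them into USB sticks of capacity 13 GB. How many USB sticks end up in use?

5

  1 → USB stick 1 (new)  [load 1/13]
  3 → USB stick 1  [load 4/13]
  4 → USB stick 1  [load 8/13]
  10 → USB stick 2 (new)  [load 10/13]
  10 → USB stick 3 (new)  [load 10/13]
  1 → USB stick 2  [load 11/13]
  7 → USB stick 4 (new)  [load 7/13]
  3 → USB stick 3  [load 13/13]
  10 → USB stick 5 (new)  [load 10/13]
  4 → USB stick 1  [load 12/13]
5 USB sticks opened.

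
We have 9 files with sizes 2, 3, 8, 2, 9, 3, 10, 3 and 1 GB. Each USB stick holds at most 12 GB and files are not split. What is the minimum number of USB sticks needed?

4

Total = 10 + 9 + 8 + 3 + 3 + 3 + 2 + 2 + 1 = 41 GB.
Lower bound: ⌈41/12⌉ = 4 USB sticks.
A packing using 4 USB sticks:
  USB stick 1: 10 + 2 = 12
  USB stick 2: 9 + 3 = 12
  USB stick 3: 8 + 3 + 1 = 12
  USB stick 4: 3 + 2 = 5
This matches the lower bound, so 4 is optimal.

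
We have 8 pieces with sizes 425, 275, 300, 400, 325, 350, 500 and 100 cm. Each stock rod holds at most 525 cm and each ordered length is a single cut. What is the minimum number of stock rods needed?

Total = 500 + 425 + 400 + 350 + 325 + 300 + 275 + 100 = 2675 cm.
Lower bound: ⌈2675/525⌉ = 6 stock rods.
Also, 7 pieces each exceed 525/2 cm, and no two of those can share a stock rod, so at least 7 stock rods are needed.
A packing using 7 stock rods:
  stock rod 1: 500 = 500
  stock rod 2: 425 + 100 = 525
  stock rod 3: 400 = 400
  stock rod 4: 350 = 350
  stock rod 5: 325 = 325
  stock rod 6: 300 = 300
  stock rod 7: 275 = 275
This matches the lower bound, so 7 is optimal.

7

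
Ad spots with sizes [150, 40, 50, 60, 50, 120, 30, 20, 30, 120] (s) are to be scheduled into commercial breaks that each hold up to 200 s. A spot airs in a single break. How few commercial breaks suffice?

4

Total = 150 + 120 + 120 + 60 + 50 + 50 + 40 + 30 + 30 + 20 = 670 s.
Lower bound: ⌈670/200⌉ = 4 commercial breaks.
A packing using 4 commercial breaks:
  break 1: 150 + 50 = 200
  break 2: 120 + 60 + 20 = 200
  break 3: 120 + 50 + 30 = 200
  break 4: 40 + 30 = 70
This matches the lower bound, so 4 is optimal.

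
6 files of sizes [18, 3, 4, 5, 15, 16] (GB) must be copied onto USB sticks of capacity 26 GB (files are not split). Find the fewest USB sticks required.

3

Total = 18 + 16 + 15 + 5 + 4 + 3 = 61 GB.
Lower bound: ⌈61/26⌉ = 3 USB sticks.
A packing using 3 USB sticks:
  USB stick 1: 18 + 5 + 3 = 26
  USB stick 2: 16 + 4 = 20
  USB stick 3: 15 = 15
This matches the lower bound, so 3 is optimal.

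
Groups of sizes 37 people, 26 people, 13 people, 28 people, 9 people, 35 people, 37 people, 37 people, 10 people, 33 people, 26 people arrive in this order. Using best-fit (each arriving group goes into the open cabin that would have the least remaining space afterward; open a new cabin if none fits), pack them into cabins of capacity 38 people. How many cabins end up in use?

9

  37 → cabin 1 (new)  [load 37/38]
  26 → cabin 2 (new)  [load 26/38]
  13 → cabin 3 (new)  [load 13/38]
  28 → cabin 4 (new)  [load 28/38]
  9 → cabin 4  [load 37/38]
  35 → cabin 5 (new)  [load 35/38]
  37 → cabin 6 (new)  [load 37/38]
  37 → cabin 7 (new)  [load 37/38]
  10 → cabin 2  [load 36/38]
  33 → cabin 8 (new)  [load 33/38]
  26 → cabin 9 (new)  [load 26/38]
9 cabins opened.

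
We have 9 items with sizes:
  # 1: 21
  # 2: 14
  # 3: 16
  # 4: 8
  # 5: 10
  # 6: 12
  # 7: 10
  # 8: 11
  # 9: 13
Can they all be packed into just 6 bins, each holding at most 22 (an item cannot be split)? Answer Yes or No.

A valid assignment using 6 bins:
  bin 1: 21 = 21
  bin 2: 16 = 16
  bin 3: 14 + 8 = 22
  bin 4: 13 = 13
  bin 5: 12 + 10 = 22
  bin 6: 11 + 10 = 21
Every load is within 22, so 6 bins suffice.

Yes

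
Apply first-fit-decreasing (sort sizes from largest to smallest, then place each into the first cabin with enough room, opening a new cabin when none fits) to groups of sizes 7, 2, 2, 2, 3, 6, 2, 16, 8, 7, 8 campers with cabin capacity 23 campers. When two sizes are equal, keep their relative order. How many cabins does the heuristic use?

Sorted descending: 16, 8, 8, 7, 7, 6, 3, 2, 2, 2, 2.
  16 → cabin 1 (new)  [load 16/23]
  8 → cabin 2 (new)  [load 8/23]
  8 → cabin 2  [load 16/23]
  7 → cabin 1  [load 23/23]
  7 → cabin 2  [load 23/23]
  6 → cabin 3 (new)  [load 6/23]
  3 → cabin 3  [load 9/23]
  2 → cabin 3  [load 11/23]
  2 → cabin 3  [load 13/23]
  2 → cabin 3  [load 15/23]
  2 → cabin 3  [load 17/23]
3 cabins opened.

3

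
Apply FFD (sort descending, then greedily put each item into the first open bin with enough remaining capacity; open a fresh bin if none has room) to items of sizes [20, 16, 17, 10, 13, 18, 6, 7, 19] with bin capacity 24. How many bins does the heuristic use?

Sorted descending: 20, 19, 18, 17, 16, 13, 10, 7, 6.
  20 → bin 1 (new)  [load 20/24]
  19 → bin 2 (new)  [load 19/24]
  18 → bin 3 (new)  [load 18/24]
  17 → bin 4 (new)  [load 17/24]
  16 → bin 5 (new)  [load 16/24]
  13 → bin 6 (new)  [load 13/24]
  10 → bin 6  [load 23/24]
  7 → bin 4  [load 24/24]
  6 → bin 3  [load 24/24]
6 bins opened.

6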